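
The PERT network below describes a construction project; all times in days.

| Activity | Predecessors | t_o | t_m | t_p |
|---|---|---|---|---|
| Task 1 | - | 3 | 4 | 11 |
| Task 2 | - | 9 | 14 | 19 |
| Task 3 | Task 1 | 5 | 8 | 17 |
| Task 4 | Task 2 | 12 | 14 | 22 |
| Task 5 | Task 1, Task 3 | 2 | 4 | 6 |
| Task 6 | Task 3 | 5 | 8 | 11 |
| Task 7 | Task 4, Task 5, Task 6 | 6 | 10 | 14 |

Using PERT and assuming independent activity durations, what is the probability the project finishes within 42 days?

te_Task 1 = (3 + 4·4 + 11)/6 = 30/6 = 5; σ²_Task 1 = ((11−3)/6)² = 1.778
te_Task 2 = (9 + 4·14 + 19)/6 = 84/6 = 14; σ²_Task 2 = ((19−9)/6)² = 2.778
te_Task 3 = (5 + 4·8 + 17)/6 = 54/6 = 9; σ²_Task 3 = ((17−5)/6)² = 4.000
te_Task 4 = (12 + 4·14 + 22)/6 = 90/6 = 15; σ²_Task 4 = ((22−12)/6)² = 2.778
te_Task 5 = (2 + 4·4 + 6)/6 = 24/6 = 4; σ²_Task 5 = ((6−2)/6)² = 0.444
te_Task 6 = (5 + 4·8 + 11)/6 = 48/6 = 8; σ²_Task 6 = ((11−5)/6)² = 1.000
te_Task 7 = (6 + 4·10 + 14)/6 = 60/6 = 10; σ²_Task 7 = ((14−6)/6)² = 1.778

Forward pass:
ES_Task 1 = 0; EF_Task 1 = 5
ES_Task 2 = 0; EF_Task 2 = 14
ES_Task 3 = 5; EF_Task 3 = 5+9 = 14
ES_Task 4 = 14; EF_Task 4 = 14+15 = 29
ES_Task 5 = max(EF_Task 1=5, EF_Task 3=14) = 14; EF_Task 5 = 14+4 = 18
ES_Task 6 = 14; EF_Task 6 = 14+8 = 22
ES_Task 7 = max(EF_Task 4=29, EF_Task 5=18, EF_Task 6=22) = 29; EF_Task 7 = 29+10 = 39
Expected project duration μ = 39 days. Critical path: Task 2 → Task 4 → Task 7.

Variance along critical path = 2.778 + 2.778 + 1.778 = 7.333; σ = √7.333 = 2.708 days.
Z = (42 − 39) / 2.708 = 1.108
P(T ≤ 42) = Φ(1.108) ≈ 0.866

0.866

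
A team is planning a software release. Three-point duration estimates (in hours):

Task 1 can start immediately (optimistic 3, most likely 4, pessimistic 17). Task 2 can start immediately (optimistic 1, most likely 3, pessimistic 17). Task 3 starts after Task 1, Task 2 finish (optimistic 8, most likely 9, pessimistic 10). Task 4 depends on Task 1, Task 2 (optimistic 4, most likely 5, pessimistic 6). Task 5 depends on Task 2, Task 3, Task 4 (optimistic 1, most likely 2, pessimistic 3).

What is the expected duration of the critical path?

te_Task 1 = (3 + 4·4 + 17)/6 = 36/6 = 6
te_Task 2 = (1 + 4·3 + 17)/6 = 30/6 = 5
te_Task 3 = (8 + 4·9 + 10)/6 = 54/6 = 9
te_Task 4 = (4 + 4·5 + 6)/6 = 30/6 = 5
te_Task 5 = (1 + 4·2 + 3)/6 = 12/6 = 2

Forward pass:
ES_Task 1 = 0; EF_Task 1 = 6
ES_Task 2 = 0; EF_Task 2 = 5
ES_Task 3 = max(EF_Task 1=6, EF_Task 2=5) = 6; EF_Task 3 = 6+9 = 15
ES_Task 4 = max(EF_Task 1=6, EF_Task 2=5) = 6; EF_Task 4 = 6+5 = 11
ES_Task 5 = max(EF_Task 2=5, EF_Task 3=15, EF_Task 4=11) = 15; EF_Task 5 = 15+2 = 17
Expected project duration μ = 17 hours. Critical path: Task 1 → Task 3 → Task 5.

17 hours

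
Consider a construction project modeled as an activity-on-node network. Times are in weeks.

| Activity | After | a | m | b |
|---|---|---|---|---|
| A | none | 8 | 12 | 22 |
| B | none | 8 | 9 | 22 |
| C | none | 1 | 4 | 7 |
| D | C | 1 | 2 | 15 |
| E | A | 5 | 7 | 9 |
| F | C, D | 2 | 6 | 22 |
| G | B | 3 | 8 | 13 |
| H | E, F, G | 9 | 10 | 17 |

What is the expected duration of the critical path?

31 weeks

te_A = (8 + 4·12 + 22)/6 = 78/6 = 13
te_B = (8 + 4·9 + 22)/6 = 66/6 = 11
te_C = (1 + 4·4 + 7)/6 = 24/6 = 4
te_D = (1 + 4·2 + 15)/6 = 24/6 = 4
te_E = (5 + 4·7 + 9)/6 = 42/6 = 7
te_F = (2 + 4·6 + 22)/6 = 48/6 = 8
te_G = (3 + 4·8 + 13)/6 = 48/6 = 8
te_H = (9 + 4·10 + 17)/6 = 66/6 = 11

Forward pass:
ES_A = 0; EF_A = 13
ES_B = 0; EF_B = 11
ES_C = 0; EF_C = 4
ES_D = 4; EF_D = 4+4 = 8
ES_E = 13; EF_E = 13+7 = 20
ES_F = max(EF_C=4, EF_D=8) = 8; EF_F = 8+8 = 16
ES_G = 11; EF_G = 11+8 = 19
ES_H = max(EF_E=20, EF_F=16, EF_G=19) = 20; EF_H = 20+11 = 31
Expected project duration μ = 31 weeks. Critical path: A → E → H.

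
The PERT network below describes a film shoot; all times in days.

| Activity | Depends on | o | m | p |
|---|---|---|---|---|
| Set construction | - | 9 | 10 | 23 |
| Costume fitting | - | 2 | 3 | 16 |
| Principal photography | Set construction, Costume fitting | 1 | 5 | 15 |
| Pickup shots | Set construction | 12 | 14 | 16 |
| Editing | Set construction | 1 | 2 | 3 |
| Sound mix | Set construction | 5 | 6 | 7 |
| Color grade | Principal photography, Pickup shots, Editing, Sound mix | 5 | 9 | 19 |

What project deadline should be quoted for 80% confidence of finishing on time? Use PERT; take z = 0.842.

38.8 days

te_Set construction = (9 + 4·10 + 23)/6 = 72/6 = 12; σ²_Set construction = ((23−9)/6)² = 5.444
te_Costume fitting = (2 + 4·3 + 16)/6 = 30/6 = 5; σ²_Costume fitting = ((16−2)/6)² = 5.444
te_Principal photography = (1 + 4·5 + 15)/6 = 36/6 = 6; σ²_Principal photography = ((15−1)/6)² = 5.444
te_Pickup shots = (12 + 4·14 + 16)/6 = 84/6 = 14; σ²_Pickup shots = ((16−12)/6)² = 0.444
te_Editing = (1 + 4·2 + 3)/6 = 12/6 = 2; σ²_Editing = ((3−1)/6)² = 0.111
te_Sound mix = (5 + 4·6 + 7)/6 = 36/6 = 6; σ²_Sound mix = ((7−5)/6)² = 0.111
te_Color grade = (5 + 4·9 + 19)/6 = 60/6 = 10; σ²_Color grade = ((19−5)/6)² = 5.444

Forward pass:
ES_Set construction = 0; EF_Set construction = 12
ES_Costume fitting = 0; EF_Costume fitting = 5
ES_Principal photography = max(EF_Set construction=12, EF_Costume fitting=5) = 12; EF_Principal photography = 12+6 = 18
ES_Pickup shots = 12; EF_Pickup shots = 12+14 = 26
ES_Editing = 12; EF_Editing = 12+2 = 14
ES_Sound mix = 12; EF_Sound mix = 12+6 = 18
ES_Color grade = max(EF_Principal photography=18, EF_Pickup shots=26, EF_Editing=14, EF_Sound mix=18) = 26; EF_Color grade = 26+10 = 36
Expected project duration μ = 36 days. Critical path: Set construction → Pickup shots → Color grade.

Variance along critical path = 5.444 + 0.444 + 5.444 = 11.333; σ = 3.367 days.
D = μ + z·σ = 36 + 0.842·3.367 = 38.8 days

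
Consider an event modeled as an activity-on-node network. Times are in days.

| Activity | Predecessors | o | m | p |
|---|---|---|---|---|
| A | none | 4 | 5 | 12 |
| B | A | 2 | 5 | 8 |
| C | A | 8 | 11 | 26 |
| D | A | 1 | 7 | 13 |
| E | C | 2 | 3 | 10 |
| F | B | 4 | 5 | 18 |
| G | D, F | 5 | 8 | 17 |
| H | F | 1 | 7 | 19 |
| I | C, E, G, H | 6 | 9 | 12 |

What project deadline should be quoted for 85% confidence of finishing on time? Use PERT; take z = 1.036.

te_A = (4 + 4·5 + 12)/6 = 36/6 = 6; σ²_A = ((12−4)/6)² = 1.778
te_B = (2 + 4·5 + 8)/6 = 30/6 = 5; σ²_B = ((8−2)/6)² = 1.000
te_C = (8 + 4·11 + 26)/6 = 78/6 = 13; σ²_C = ((26−8)/6)² = 9.000
te_D = (1 + 4·7 + 13)/6 = 42/6 = 7; σ²_D = ((13−1)/6)² = 4.000
te_E = (2 + 4·3 + 10)/6 = 24/6 = 4; σ²_E = ((10−2)/6)² = 1.778
te_F = (4 + 4·5 + 18)/6 = 42/6 = 7; σ²_F = ((18−4)/6)² = 5.444
te_G = (5 + 4·8 + 17)/6 = 54/6 = 9; σ²_G = ((17−5)/6)² = 4.000
te_H = (1 + 4·7 + 19)/6 = 48/6 = 8; σ²_H = ((19−1)/6)² = 9.000
te_I = (6 + 4·9 + 12)/6 = 54/6 = 9; σ²_I = ((12−6)/6)² = 1.000

Forward pass:
ES_A = 0; EF_A = 6
ES_B = 6; EF_B = 6+5 = 11
ES_C = 6; EF_C = 6+13 = 19
ES_D = 6; EF_D = 6+7 = 13
ES_E = 19; EF_E = 19+4 = 23
ES_F = 11; EF_F = 11+7 = 18
ES_G = max(EF_D=13, EF_F=18) = 18; EF_G = 18+9 = 27
ES_H = 18; EF_H = 18+8 = 26
ES_I = max(EF_C=19, EF_E=23, EF_G=27, EF_H=26) = 27; EF_I = 27+9 = 36
Expected project duration μ = 36 days. Critical path: A → B → F → G → I.

Variance along critical path = 1.778 + 1.000 + 5.444 + 4.000 + 1.000 = 13.222; σ = 3.636 days.
D = μ + z·σ = 36 + 1.036·3.636 = 39.8 days

39.8 days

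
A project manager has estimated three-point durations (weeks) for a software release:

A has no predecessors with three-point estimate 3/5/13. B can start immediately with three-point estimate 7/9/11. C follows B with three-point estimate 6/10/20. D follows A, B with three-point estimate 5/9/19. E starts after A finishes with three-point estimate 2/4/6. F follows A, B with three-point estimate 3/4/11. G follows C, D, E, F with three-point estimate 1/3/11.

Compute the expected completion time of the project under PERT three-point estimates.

te_A = (3 + 4·5 + 13)/6 = 36/6 = 6
te_B = (7 + 4·9 + 11)/6 = 54/6 = 9
te_C = (6 + 4·10 + 20)/6 = 66/6 = 11
te_D = (5 + 4·9 + 19)/6 = 60/6 = 10
te_E = (2 + 4·4 + 6)/6 = 24/6 = 4
te_F = (3 + 4·4 + 11)/6 = 30/6 = 5
te_G = (1 + 4·3 + 11)/6 = 24/6 = 4

Forward pass:
ES_A = 0; EF_A = 6
ES_B = 0; EF_B = 9
ES_C = 9; EF_C = 9+11 = 20
ES_D = max(EF_A=6, EF_B=9) = 9; EF_D = 9+10 = 19
ES_E = 6; EF_E = 6+4 = 10
ES_F = max(EF_A=6, EF_B=9) = 9; EF_F = 9+5 = 14
ES_G = max(EF_C=20, EF_D=19, EF_E=10, EF_F=14) = 20; EF_G = 20+4 = 24
Expected project duration μ = 24 weeks. Critical path: B → C → G.

24 weeks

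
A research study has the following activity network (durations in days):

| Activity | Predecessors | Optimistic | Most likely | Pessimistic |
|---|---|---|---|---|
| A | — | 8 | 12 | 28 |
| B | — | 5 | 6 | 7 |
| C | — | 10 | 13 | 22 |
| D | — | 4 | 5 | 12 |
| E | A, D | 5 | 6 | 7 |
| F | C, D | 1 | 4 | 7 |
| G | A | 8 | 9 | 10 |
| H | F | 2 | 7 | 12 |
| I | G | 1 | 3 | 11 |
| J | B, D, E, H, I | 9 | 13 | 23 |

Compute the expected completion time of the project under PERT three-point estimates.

41 days

te_A = (8 + 4·12 + 28)/6 = 84/6 = 14
te_B = (5 + 4·6 + 7)/6 = 36/6 = 6
te_C = (10 + 4·13 + 22)/6 = 84/6 = 14
te_D = (4 + 4·5 + 12)/6 = 36/6 = 6
te_E = (5 + 4·6 + 7)/6 = 36/6 = 6
te_F = (1 + 4·4 + 7)/6 = 24/6 = 4
te_G = (8 + 4·9 + 10)/6 = 54/6 = 9
te_H = (2 + 4·7 + 12)/6 = 42/6 = 7
te_I = (1 + 4·3 + 11)/6 = 24/6 = 4
te_J = (9 + 4·13 + 23)/6 = 84/6 = 14

Forward pass:
ES_A = 0; EF_A = 14
ES_B = 0; EF_B = 6
ES_C = 0; EF_C = 14
ES_D = 0; EF_D = 6
ES_E = max(EF_A=14, EF_D=6) = 14; EF_E = 14+6 = 20
ES_F = max(EF_C=14, EF_D=6) = 14; EF_F = 14+4 = 18
ES_G = 14; EF_G = 14+9 = 23
ES_H = 18; EF_H = 18+7 = 25
ES_I = 23; EF_I = 23+4 = 27
ES_J = max(EF_B=6, EF_D=6, EF_E=20, EF_H=25, EF_I=27) = 27; EF_J = 27+14 = 41
Expected project duration μ = 41 days. Critical path: A → G → I → J.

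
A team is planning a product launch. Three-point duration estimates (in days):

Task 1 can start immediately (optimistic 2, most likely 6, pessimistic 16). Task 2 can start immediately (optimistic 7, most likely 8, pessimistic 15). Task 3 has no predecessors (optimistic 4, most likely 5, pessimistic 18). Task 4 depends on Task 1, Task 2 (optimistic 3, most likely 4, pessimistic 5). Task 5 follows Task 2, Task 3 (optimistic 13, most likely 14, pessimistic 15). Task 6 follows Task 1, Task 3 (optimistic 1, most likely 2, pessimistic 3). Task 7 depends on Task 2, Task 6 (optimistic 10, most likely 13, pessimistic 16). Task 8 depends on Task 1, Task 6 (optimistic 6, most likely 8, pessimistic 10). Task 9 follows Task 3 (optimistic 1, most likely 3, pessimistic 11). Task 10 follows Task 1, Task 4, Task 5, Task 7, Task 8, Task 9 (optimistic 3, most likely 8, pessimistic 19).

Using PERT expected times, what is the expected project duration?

32 days

te_Task 1 = (2 + 4·6 + 16)/6 = 42/6 = 7
te_Task 2 = (7 + 4·8 + 15)/6 = 54/6 = 9
te_Task 3 = (4 + 4·5 + 18)/6 = 42/6 = 7
te_Task 4 = (3 + 4·4 + 5)/6 = 24/6 = 4
te_Task 5 = (13 + 4·14 + 15)/6 = 84/6 = 14
te_Task 6 = (1 + 4·2 + 3)/6 = 12/6 = 2
te_Task 7 = (10 + 4·13 + 16)/6 = 78/6 = 13
te_Task 8 = (6 + 4·8 + 10)/6 = 48/6 = 8
te_Task 9 = (1 + 4·3 + 11)/6 = 24/6 = 4
te_Task 10 = (3 + 4·8 + 19)/6 = 54/6 = 9

Forward pass:
ES_Task 1 = 0; EF_Task 1 = 7
ES_Task 2 = 0; EF_Task 2 = 9
ES_Task 3 = 0; EF_Task 3 = 7
ES_Task 4 = max(EF_Task 1=7, EF_Task 2=9) = 9; EF_Task 4 = 9+4 = 13
ES_Task 5 = max(EF_Task 2=9, EF_Task 3=7) = 9; EF_Task 5 = 9+14 = 23
ES_Task 6 = max(EF_Task 1=7, EF_Task 3=7) = 7; EF_Task 6 = 7+2 = 9
ES_Task 7 = max(EF_Task 2=9, EF_Task 6=9) = 9; EF_Task 7 = 9+13 = 22
ES_Task 8 = max(EF_Task 1=7, EF_Task 6=9) = 9; EF_Task 8 = 9+8 = 17
ES_Task 9 = 7; EF_Task 9 = 7+4 = 11
ES_Task 10 = max(EF_Task 1=7, EF_Task 4=13, EF_Task 5=23, EF_Task 7=22, EF_Task 8=17, EF_Task 9=11) = 23; EF_Task 10 = 23+9 = 32
Expected project duration μ = 32 days. Critical path: Task 2 → Task 5 → Task 10.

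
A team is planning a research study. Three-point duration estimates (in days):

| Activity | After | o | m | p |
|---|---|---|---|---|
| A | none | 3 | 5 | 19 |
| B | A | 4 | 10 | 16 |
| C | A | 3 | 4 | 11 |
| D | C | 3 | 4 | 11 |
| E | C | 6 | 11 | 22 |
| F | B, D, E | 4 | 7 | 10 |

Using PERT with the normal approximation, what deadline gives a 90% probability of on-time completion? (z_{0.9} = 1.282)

te_A = (3 + 4·5 + 19)/6 = 42/6 = 7; σ²_A = ((19−3)/6)² = 7.111
te_B = (4 + 4·10 + 16)/6 = 60/6 = 10; σ²_B = ((16−4)/6)² = 4.000
te_C = (3 + 4·4 + 11)/6 = 30/6 = 5; σ²_C = ((11−3)/6)² = 1.778
te_D = (3 + 4·4 + 11)/6 = 30/6 = 5; σ²_D = ((11−3)/6)² = 1.778
te_E = (6 + 4·11 + 22)/6 = 72/6 = 12; σ²_E = ((22−6)/6)² = 7.111
te_F = (4 + 4·7 + 10)/6 = 42/6 = 7; σ²_F = ((10−4)/6)² = 1.000

Forward pass:
ES_A = 0; EF_A = 7
ES_B = 7; EF_B = 7+10 = 17
ES_C = 7; EF_C = 7+5 = 12
ES_D = 12; EF_D = 12+5 = 17
ES_E = 12; EF_E = 12+12 = 24
ES_F = max(EF_B=17, EF_D=17, EF_E=24) = 24; EF_F = 24+7 = 31
Expected project duration μ = 31 days. Critical path: A → C → E → F.

Variance along critical path = 7.111 + 1.778 + 7.111 + 1.000 = 17.000; σ = 4.123 days.
D = μ + z·σ = 31 + 1.282·4.123 = 36.3 days

36.3 days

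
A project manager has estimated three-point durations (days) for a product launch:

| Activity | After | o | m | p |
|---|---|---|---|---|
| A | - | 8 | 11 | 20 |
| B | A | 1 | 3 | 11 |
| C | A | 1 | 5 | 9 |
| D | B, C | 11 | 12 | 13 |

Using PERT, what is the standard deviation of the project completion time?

2.43 days

te_A = (8 + 4·11 + 20)/6 = 72/6 = 12; σ²_A = ((20−8)/6)² = 4.000
te_B = (1 + 4·3 + 11)/6 = 24/6 = 4; σ²_B = ((11−1)/6)² = 2.778
te_C = (1 + 4·5 + 9)/6 = 30/6 = 5; σ²_C = ((9−1)/6)² = 1.778
te_D = (11 + 4·12 + 13)/6 = 72/6 = 12; σ²_D = ((13−11)/6)² = 0.111

Forward pass:
ES_A = 0; EF_A = 12
ES_B = 12; EF_B = 12+4 = 16
ES_C = 12; EF_C = 12+5 = 17
ES_D = max(EF_B=16, EF_C=17) = 17; EF_D = 17+12 = 29
Expected project duration μ = 29 days. Critical path: A → C → D.

Variance along critical path = 4.000 + 1.778 + 0.111 = 5.889
σ = √5.889 = 2.427 days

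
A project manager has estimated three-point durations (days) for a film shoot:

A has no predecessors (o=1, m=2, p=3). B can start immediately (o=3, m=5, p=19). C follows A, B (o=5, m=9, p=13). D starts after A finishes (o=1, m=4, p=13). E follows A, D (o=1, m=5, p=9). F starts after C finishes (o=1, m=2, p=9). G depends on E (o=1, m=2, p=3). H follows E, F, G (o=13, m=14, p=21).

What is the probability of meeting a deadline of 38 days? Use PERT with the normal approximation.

te_A = (1 + 4·2 + 3)/6 = 12/6 = 2; σ²_A = ((3−1)/6)² = 0.111
te_B = (3 + 4·5 + 19)/6 = 42/6 = 7; σ²_B = ((19−3)/6)² = 7.111
te_C = (5 + 4·9 + 13)/6 = 54/6 = 9; σ²_C = ((13−5)/6)² = 1.778
te_D = (1 + 4·4 + 13)/6 = 30/6 = 5; σ²_D = ((13−1)/6)² = 4.000
te_E = (1 + 4·5 + 9)/6 = 30/6 = 5; σ²_E = ((9−1)/6)² = 1.778
te_F = (1 + 4·2 + 9)/6 = 18/6 = 3; σ²_F = ((9−1)/6)² = 1.778
te_G = (1 + 4·2 + 3)/6 = 12/6 = 2; σ²_G = ((3−1)/6)² = 0.111
te_H = (13 + 4·14 + 21)/6 = 90/6 = 15; σ²_H = ((21−13)/6)² = 1.778

Forward pass:
ES_A = 0; EF_A = 2
ES_B = 0; EF_B = 7
ES_C = max(EF_A=2, EF_B=7) = 7; EF_C = 7+9 = 16
ES_D = 2; EF_D = 2+5 = 7
ES_E = max(EF_A=2, EF_D=7) = 7; EF_E = 7+5 = 12
ES_F = 16; EF_F = 16+3 = 19
ES_G = 12; EF_G = 12+2 = 14
ES_H = max(EF_E=12, EF_F=19, EF_G=14) = 19; EF_H = 19+15 = 34
Expected project duration μ = 34 days. Critical path: B → C → F → H.

Variance along critical path = 7.111 + 1.778 + 1.778 + 1.778 = 12.444; σ = √12.444 = 3.528 days.
Z = (38 − 34) / 3.528 = 1.134
P(T ≤ 38) = Φ(1.134) ≈ 0.872

0.872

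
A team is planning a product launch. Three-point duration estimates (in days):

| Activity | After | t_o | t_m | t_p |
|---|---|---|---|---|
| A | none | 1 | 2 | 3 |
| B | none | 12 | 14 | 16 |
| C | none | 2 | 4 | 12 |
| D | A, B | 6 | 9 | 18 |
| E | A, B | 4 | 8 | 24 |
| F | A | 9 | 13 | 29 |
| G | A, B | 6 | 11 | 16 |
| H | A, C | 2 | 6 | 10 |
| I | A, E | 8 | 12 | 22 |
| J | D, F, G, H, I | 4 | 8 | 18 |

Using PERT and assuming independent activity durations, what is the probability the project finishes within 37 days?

te_A = (1 + 4·2 + 3)/6 = 12/6 = 2; σ²_A = ((3−1)/6)² = 0.111
te_B = (12 + 4·14 + 16)/6 = 84/6 = 14; σ²_B = ((16−12)/6)² = 0.444
te_C = (2 + 4·4 + 12)/6 = 30/6 = 5; σ²_C = ((12−2)/6)² = 2.778
te_D = (6 + 4·9 + 18)/6 = 60/6 = 10; σ²_D = ((18−6)/6)² = 4.000
te_E = (4 + 4·8 + 24)/6 = 60/6 = 10; σ²_E = ((24−4)/6)² = 11.111
te_F = (9 + 4·13 + 29)/6 = 90/6 = 15; σ²_F = ((29−9)/6)² = 11.111
te_G = (6 + 4·11 + 16)/6 = 66/6 = 11; σ²_G = ((16−6)/6)² = 2.778
te_H = (2 + 4·6 + 10)/6 = 36/6 = 6; σ²_H = ((10−2)/6)² = 1.778
te_I = (8 + 4·12 + 22)/6 = 78/6 = 13; σ²_I = ((22−8)/6)² = 5.444
te_J = (4 + 4·8 + 18)/6 = 54/6 = 9; σ²_J = ((18−4)/6)² = 5.444

Forward pass:
ES_A = 0; EF_A = 2
ES_B = 0; EF_B = 14
ES_C = 0; EF_C = 5
ES_D = max(EF_A=2, EF_B=14) = 14; EF_D = 14+10 = 24
ES_E = max(EF_A=2, EF_B=14) = 14; EF_E = 14+10 = 24
ES_F = 2; EF_F = 2+15 = 17
ES_G = max(EF_A=2, EF_B=14) = 14; EF_G = 14+11 = 25
ES_H = max(EF_A=2, EF_C=5) = 5; EF_H = 5+6 = 11
ES_I = max(EF_A=2, EF_E=24) = 24; EF_I = 24+13 = 37
ES_J = max(EF_D=24, EF_F=17, EF_G=25, EF_H=11, EF_I=37) = 37; EF_J = 37+9 = 46
Expected project duration μ = 46 days. Critical path: B → E → I → J.

Variance along critical path = 0.444 + 11.111 + 5.444 + 5.444 = 22.444; σ = √22.444 = 4.738 days.
Z = (37 − 46) / 4.738 = -1.900
P(T ≤ 37) = Φ(-1.900) ≈ 0.029

0.029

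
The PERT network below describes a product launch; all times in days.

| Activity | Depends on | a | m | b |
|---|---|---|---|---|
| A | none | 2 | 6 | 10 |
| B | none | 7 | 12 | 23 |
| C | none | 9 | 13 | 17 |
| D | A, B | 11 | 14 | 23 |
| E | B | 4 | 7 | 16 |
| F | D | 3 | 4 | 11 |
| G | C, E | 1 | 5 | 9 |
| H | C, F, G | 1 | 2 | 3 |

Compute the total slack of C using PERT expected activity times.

15 days

te_A = (2 + 4·6 + 10)/6 = 36/6 = 6
te_B = (7 + 4·12 + 23)/6 = 78/6 = 13
te_C = (9 + 4·13 + 17)/6 = 78/6 = 13
te_D = (11 + 4·14 + 23)/6 = 90/6 = 15
te_E = (4 + 4·7 + 16)/6 = 48/6 = 8
te_F = (3 + 4·4 + 11)/6 = 30/6 = 5
te_G = (1 + 4·5 + 9)/6 = 30/6 = 5
te_H = (1 + 4·2 + 3)/6 = 12/6 = 2

Forward pass:
ES_A = 0; EF_A = 6
ES_B = 0; EF_B = 13
ES_C = 0; EF_C = 13
ES_D = max(EF_A=6, EF_B=13) = 13; EF_D = 13+15 = 28
ES_E = 13; EF_E = 13+8 = 21
ES_F = 28; EF_F = 28+5 = 33
ES_G = max(EF_C=13, EF_E=21) = 21; EF_G = 21+5 = 26
ES_H = max(EF_C=13, EF_F=33, EF_G=26) = 33; EF_H = 33+2 = 35
Expected project duration μ = 35 days. Critical path: B → D → F → H.

Backward pass:
LF_H = 35; LS_H = 35−2 = 33
LF_G = LS_H = 33; LS_G = 33−5 = 28
LF_F = LS_H = 33; LS_F = 33−5 = 28
LF_E = LS_G = 28; LS_E = 28−8 = 20
LF_D = LS_F = 28; LS_D = 28−15 = 13
LF_C = min(LS_G=28, LS_H=33) = 28; LS_C = 28−13 = 15
LF_B = min(LS_D=13, LS_E=20) = 13; LS_B = 13−13 = 0
LF_A = LS_D = 13; LS_A = 13−6 = 7
Slack_C = LS_C − ES_C = 15 − 0 = 15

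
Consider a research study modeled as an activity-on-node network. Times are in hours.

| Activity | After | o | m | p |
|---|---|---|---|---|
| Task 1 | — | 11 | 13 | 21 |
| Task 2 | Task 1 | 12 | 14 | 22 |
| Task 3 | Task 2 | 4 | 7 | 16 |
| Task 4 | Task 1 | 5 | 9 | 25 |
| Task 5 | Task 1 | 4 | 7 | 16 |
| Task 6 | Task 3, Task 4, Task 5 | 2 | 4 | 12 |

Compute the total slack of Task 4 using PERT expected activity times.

te_Task 1 = (11 + 4·13 + 21)/6 = 84/6 = 14
te_Task 2 = (12 + 4·14 + 22)/6 = 90/6 = 15
te_Task 3 = (4 + 4·7 + 16)/6 = 48/6 = 8
te_Task 4 = (5 + 4·9 + 25)/6 = 66/6 = 11
te_Task 5 = (4 + 4·7 + 16)/6 = 48/6 = 8
te_Task 6 = (2 + 4·4 + 12)/6 = 30/6 = 5

Forward pass:
ES_Task 1 = 0; EF_Task 1 = 14
ES_Task 2 = 14; EF_Task 2 = 14+15 = 29
ES_Task 3 = 29; EF_Task 3 = 29+8 = 37
ES_Task 4 = 14; EF_Task 4 = 14+11 = 25
ES_Task 5 = 14; EF_Task 5 = 14+8 = 22
ES_Task 6 = max(EF_Task 3=37, EF_Task 4=25, EF_Task 5=22) = 37; EF_Task 6 = 37+5 = 42
Expected project duration μ = 42 hours. Critical path: Task 1 → Task 2 → Task 3 → Task 6.

Backward pass:
LF_Task 6 = 42; LS_Task 6 = 42−5 = 37
LF_Task 5 = LS_Task 6 = 37; LS_Task 5 = 37−8 = 29
LF_Task 4 = LS_Task 6 = 37; LS_Task 4 = 37−11 = 26
LF_Task 3 = LS_Task 6 = 37; LS_Task 3 = 37−8 = 29
LF_Task 2 = LS_Task 3 = 29; LS_Task 2 = 29−15 = 14
LF_Task 1 = min(LS_Task 2=14, LS_Task 4=26, LS_Task 5=29) = 14; LS_Task 1 = 14−14 = 0
Slack_Task 4 = LS_Task 4 − ES_Task 4 = 26 − 14 = 12

12 hours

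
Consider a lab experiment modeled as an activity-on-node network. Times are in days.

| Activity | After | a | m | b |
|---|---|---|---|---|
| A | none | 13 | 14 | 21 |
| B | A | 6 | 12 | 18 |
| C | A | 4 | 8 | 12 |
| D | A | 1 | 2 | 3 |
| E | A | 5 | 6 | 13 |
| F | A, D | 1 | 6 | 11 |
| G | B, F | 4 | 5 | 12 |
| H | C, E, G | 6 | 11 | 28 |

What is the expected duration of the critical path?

te_A = (13 + 4·14 + 21)/6 = 90/6 = 15
te_B = (6 + 4·12 + 18)/6 = 72/6 = 12
te_C = (4 + 4·8 + 12)/6 = 48/6 = 8
te_D = (1 + 4·2 + 3)/6 = 12/6 = 2
te_E = (5 + 4·6 + 13)/6 = 42/6 = 7
te_F = (1 + 4·6 + 11)/6 = 36/6 = 6
te_G = (4 + 4·5 + 12)/6 = 36/6 = 6
te_H = (6 + 4·11 + 28)/6 = 78/6 = 13

Forward pass:
ES_A = 0; EF_A = 15
ES_B = 15; EF_B = 15+12 = 27
ES_C = 15; EF_C = 15+8 = 23
ES_D = 15; EF_D = 15+2 = 17
ES_E = 15; EF_E = 15+7 = 22
ES_F = max(EF_A=15, EF_D=17) = 17; EF_F = 17+6 = 23
ES_G = max(EF_B=27, EF_F=23) = 27; EF_G = 27+6 = 33
ES_H = max(EF_C=23, EF_E=22, EF_G=33) = 33; EF_H = 33+13 = 46
Expected project duration μ = 46 days. Critical path: A → B → G → H.

46 days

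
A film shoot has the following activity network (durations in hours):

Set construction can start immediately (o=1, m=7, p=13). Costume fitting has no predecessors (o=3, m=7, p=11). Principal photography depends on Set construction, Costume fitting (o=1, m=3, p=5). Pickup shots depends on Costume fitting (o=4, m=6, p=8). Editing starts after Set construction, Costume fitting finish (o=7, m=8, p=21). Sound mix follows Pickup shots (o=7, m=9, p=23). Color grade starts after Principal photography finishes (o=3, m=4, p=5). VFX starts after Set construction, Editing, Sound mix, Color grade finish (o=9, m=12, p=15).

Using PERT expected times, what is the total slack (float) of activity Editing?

7 hours

te_Set construction = (1 + 4·7 + 13)/6 = 42/6 = 7
te_Costume fitting = (3 + 4·7 + 11)/6 = 42/6 = 7
te_Principal photography = (1 + 4·3 + 5)/6 = 18/6 = 3
te_Pickup shots = (4 + 4·6 + 8)/6 = 36/6 = 6
te_Editing = (7 + 4·8 + 21)/6 = 60/6 = 10
te_Sound mix = (7 + 4·9 + 23)/6 = 66/6 = 11
te_Color grade = (3 + 4·4 + 5)/6 = 24/6 = 4
te_VFX = (9 + 4·12 + 15)/6 = 72/6 = 12

Forward pass:
ES_Set construction = 0; EF_Set construction = 7
ES_Costume fitting = 0; EF_Costume fitting = 7
ES_Principal photography = max(EF_Set construction=7, EF_Costume fitting=7) = 7; EF_Principal photography = 7+3 = 10
ES_Pickup shots = 7; EF_Pickup shots = 7+6 = 13
ES_Editing = max(EF_Set construction=7, EF_Costume fitting=7) = 7; EF_Editing = 7+10 = 17
ES_Sound mix = 13; EF_Sound mix = 13+11 = 24
ES_Color grade = 10; EF_Color grade = 10+4 = 14
ES_VFX = max(EF_Set construction=7, EF_Editing=17, EF_Sound mix=24, EF_Color grade=14) = 24; EF_VFX = 24+12 = 36
Expected project duration μ = 36 hours. Critical path: Costume fitting → Pickup shots → Sound mix → VFX.

Backward pass:
LF_VFX = 36; LS_VFX = 36−12 = 24
LF_Color grade = LS_VFX = 24; LS_Color grade = 24−4 = 20
LF_Sound mix = LS_VFX = 24; LS_Sound mix = 24−11 = 13
LF_Editing = LS_VFX = 24; LS_Editing = 24−10 = 14
LF_Pickup shots = LS_Sound mix = 13; LS_Pickup shots = 13−6 = 7
LF_Principal photography = LS_Color grade = 20; LS_Principal photography = 20−3 = 17
LF_Costume fitting = min(LS_Principal photography=17, LS_Pickup shots=7, LS_Editing=14) = 7; LS_Costume fitting = 7−7 = 0
LF_Set construction = min(LS_Principal photography=17, LS_Editing=14, LS_VFX=24) = 14; LS_Set construction = 14−7 = 7
Slack_Editing = LS_Editing − ES_Editing = 14 − 7 = 7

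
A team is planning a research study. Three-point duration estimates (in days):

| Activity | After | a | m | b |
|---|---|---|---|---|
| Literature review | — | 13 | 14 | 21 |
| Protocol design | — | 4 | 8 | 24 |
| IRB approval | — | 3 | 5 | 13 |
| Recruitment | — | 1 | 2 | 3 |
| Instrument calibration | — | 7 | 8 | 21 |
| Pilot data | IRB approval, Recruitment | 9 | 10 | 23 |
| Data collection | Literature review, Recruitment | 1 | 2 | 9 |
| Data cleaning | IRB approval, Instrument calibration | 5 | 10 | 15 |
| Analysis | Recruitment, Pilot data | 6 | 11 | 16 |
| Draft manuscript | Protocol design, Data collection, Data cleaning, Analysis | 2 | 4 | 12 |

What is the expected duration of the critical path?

34 days

te_Literature review = (13 + 4·14 + 21)/6 = 90/6 = 15
te_Protocol design = (4 + 4·8 + 24)/6 = 60/6 = 10
te_IRB approval = (3 + 4·5 + 13)/6 = 36/6 = 6
te_Recruitment = (1 + 4·2 + 3)/6 = 12/6 = 2
te_Instrument calibration = (7 + 4·8 + 21)/6 = 60/6 = 10
te_Pilot data = (9 + 4·10 + 23)/6 = 72/6 = 12
te_Data collection = (1 + 4·2 + 9)/6 = 18/6 = 3
te_Data cleaning = (5 + 4·10 + 15)/6 = 60/6 = 10
te_Analysis = (6 + 4·11 + 16)/6 = 66/6 = 11
te_Draft manuscript = (2 + 4·4 + 12)/6 = 30/6 = 5

Forward pass:
ES_Literature review = 0; EF_Literature review = 15
ES_Protocol design = 0; EF_Protocol design = 10
ES_IRB approval = 0; EF_IRB approval = 6
ES_Recruitment = 0; EF_Recruitment = 2
ES_Instrument calibration = 0; EF_Instrument calibration = 10
ES_Pilot data = max(EF_IRB approval=6, EF_Recruitment=2) = 6; EF_Pilot data = 6+12 = 18
ES_Data collection = max(EF_Literature review=15, EF_Recruitment=2) = 15; EF_Data collection = 15+3 = 18
ES_Data cleaning = max(EF_IRB approval=6, EF_Instrument calibration=10) = 10; EF_Data cleaning = 10+10 = 20
ES_Analysis = max(EF_Recruitment=2, EF_Pilot data=18) = 18; EF_Analysis = 18+11 = 29
ES_Draft manuscript = max(EF_Protocol design=10, EF_Data collection=18, EF_Data cleaning=20, EF_Analysis=29) = 29; EF_Draft manuscript = 29+5 = 34
Expected project duration μ = 34 days. Critical path: IRB approval → Pilot data → Analysis → Draft manuscript.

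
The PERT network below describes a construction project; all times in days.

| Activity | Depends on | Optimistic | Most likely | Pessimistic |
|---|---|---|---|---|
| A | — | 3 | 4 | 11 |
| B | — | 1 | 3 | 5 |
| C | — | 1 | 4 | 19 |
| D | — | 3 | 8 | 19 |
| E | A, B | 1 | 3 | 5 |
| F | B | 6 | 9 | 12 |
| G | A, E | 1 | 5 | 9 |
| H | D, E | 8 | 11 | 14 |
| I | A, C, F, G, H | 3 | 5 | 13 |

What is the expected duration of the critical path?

te_A = (3 + 4·4 + 11)/6 = 30/6 = 5
te_B = (1 + 4·3 + 5)/6 = 18/6 = 3
te_C = (1 + 4·4 + 19)/6 = 36/6 = 6
te_D = (3 + 4·8 + 19)/6 = 54/6 = 9
te_E = (1 + 4·3 + 5)/6 = 18/6 = 3
te_F = (6 + 4·9 + 12)/6 = 54/6 = 9
te_G = (1 + 4·5 + 9)/6 = 30/6 = 5
te_H = (8 + 4·11 + 14)/6 = 66/6 = 11
te_I = (3 + 4·5 + 13)/6 = 36/6 = 6

Forward pass:
ES_A = 0; EF_A = 5
ES_B = 0; EF_B = 3
ES_C = 0; EF_C = 6
ES_D = 0; EF_D = 9
ES_E = max(EF_A=5, EF_B=3) = 5; EF_E = 5+3 = 8
ES_F = 3; EF_F = 3+9 = 12
ES_G = max(EF_A=5, EF_E=8) = 8; EF_G = 8+5 = 13
ES_H = max(EF_D=9, EF_E=8) = 9; EF_H = 9+11 = 20
ES_I = max(EF_A=5, EF_C=6, EF_F=12, EF_G=13, EF_H=20) = 20; EF_I = 20+6 = 26
Expected project duration μ = 26 days. Critical path: D → H → I.

26 days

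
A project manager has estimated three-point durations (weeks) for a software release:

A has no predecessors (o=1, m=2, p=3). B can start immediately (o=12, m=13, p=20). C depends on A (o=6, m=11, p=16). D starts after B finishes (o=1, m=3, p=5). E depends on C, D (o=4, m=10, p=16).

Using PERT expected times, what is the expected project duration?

te_A = (1 + 4·2 + 3)/6 = 12/6 = 2
te_B = (12 + 4·13 + 20)/6 = 84/6 = 14
te_C = (6 + 4·11 + 16)/6 = 66/6 = 11
te_D = (1 + 4·3 + 5)/6 = 18/6 = 3
te_E = (4 + 4·10 + 16)/6 = 60/6 = 10

Forward pass:
ES_A = 0; EF_A = 2
ES_B = 0; EF_B = 14
ES_C = 2; EF_C = 2+11 = 13
ES_D = 14; EF_D = 14+3 = 17
ES_E = max(EF_C=13, EF_D=17) = 17; EF_E = 17+10 = 27
Expected project duration μ = 27 weeks. Critical path: B → D → E.

27 weeks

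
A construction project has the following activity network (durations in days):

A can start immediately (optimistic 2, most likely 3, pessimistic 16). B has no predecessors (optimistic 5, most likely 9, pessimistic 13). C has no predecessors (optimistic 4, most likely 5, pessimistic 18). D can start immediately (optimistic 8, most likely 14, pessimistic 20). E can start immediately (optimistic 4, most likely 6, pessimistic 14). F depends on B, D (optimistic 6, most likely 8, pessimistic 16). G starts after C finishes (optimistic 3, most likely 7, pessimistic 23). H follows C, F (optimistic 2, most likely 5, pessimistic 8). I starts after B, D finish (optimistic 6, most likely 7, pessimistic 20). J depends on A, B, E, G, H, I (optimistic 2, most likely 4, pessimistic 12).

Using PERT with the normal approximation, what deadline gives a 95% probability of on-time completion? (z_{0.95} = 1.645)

te_A = (2 + 4·3 + 16)/6 = 30/6 = 5; σ²_A = ((16−2)/6)² = 5.444
te_B = (5 + 4·9 + 13)/6 = 54/6 = 9; σ²_B = ((13−5)/6)² = 1.778
te_C = (4 + 4·5 + 18)/6 = 42/6 = 7; σ²_C = ((18−4)/6)² = 5.444
te_D = (8 + 4·14 + 20)/6 = 84/6 = 14; σ²_D = ((20−8)/6)² = 4.000
te_E = (4 + 4·6 + 14)/6 = 42/6 = 7; σ²_E = ((14−4)/6)² = 2.778
te_F = (6 + 4·8 + 16)/6 = 54/6 = 9; σ²_F = ((16−6)/6)² = 2.778
te_G = (3 + 4·7 + 23)/6 = 54/6 = 9; σ²_G = ((23−3)/6)² = 11.111
te_H = (2 + 4·5 + 8)/6 = 30/6 = 5; σ²_H = ((8−2)/6)² = 1.000
te_I = (6 + 4·7 + 20)/6 = 54/6 = 9; σ²_I = ((20−6)/6)² = 5.444
te_J = (2 + 4·4 + 12)/6 = 30/6 = 5; σ²_J = ((12−2)/6)² = 2.778

Forward pass:
ES_A = 0; EF_A = 5
ES_B = 0; EF_B = 9
ES_C = 0; EF_C = 7
ES_D = 0; EF_D = 14
ES_E = 0; EF_E = 7
ES_F = max(EF_B=9, EF_D=14) = 14; EF_F = 14+9 = 23
ES_G = 7; EF_G = 7+9 = 16
ES_H = max(EF_C=7, EF_F=23) = 23; EF_H = 23+5 = 28
ES_I = max(EF_B=9, EF_D=14) = 14; EF_I = 14+9 = 23
ES_J = max(EF_A=5, EF_B=9, EF_E=7, EF_G=16, EF_H=28, EF_I=23) = 28; EF_J = 28+5 = 33
Expected project duration μ = 33 days. Critical path: D → F → H → J.

Variance along critical path = 4.000 + 2.778 + 1.000 + 2.778 = 10.556; σ = 3.249 days.
D = μ + z·σ = 33 + 1.645·3.249 = 38.3 days

38.3 days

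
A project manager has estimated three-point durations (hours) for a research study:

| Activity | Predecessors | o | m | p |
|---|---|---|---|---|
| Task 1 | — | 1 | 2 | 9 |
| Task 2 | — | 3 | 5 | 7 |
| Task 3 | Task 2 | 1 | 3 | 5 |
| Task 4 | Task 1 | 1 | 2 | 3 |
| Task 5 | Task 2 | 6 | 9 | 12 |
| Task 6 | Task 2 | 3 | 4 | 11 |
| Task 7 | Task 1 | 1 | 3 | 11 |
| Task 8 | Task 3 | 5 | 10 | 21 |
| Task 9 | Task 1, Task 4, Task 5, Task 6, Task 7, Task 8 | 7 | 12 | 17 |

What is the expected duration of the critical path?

31 hours

te_Task 1 = (1 + 4·2 + 9)/6 = 18/6 = 3
te_Task 2 = (3 + 4·5 + 7)/6 = 30/6 = 5
te_Task 3 = (1 + 4·3 + 5)/6 = 18/6 = 3
te_Task 4 = (1 + 4·2 + 3)/6 = 12/6 = 2
te_Task 5 = (6 + 4·9 + 12)/6 = 54/6 = 9
te_Task 6 = (3 + 4·4 + 11)/6 = 30/6 = 5
te_Task 7 = (1 + 4·3 + 11)/6 = 24/6 = 4
te_Task 8 = (5 + 4·10 + 21)/6 = 66/6 = 11
te_Task 9 = (7 + 4·12 + 17)/6 = 72/6 = 12

Forward pass:
ES_Task 1 = 0; EF_Task 1 = 3
ES_Task 2 = 0; EF_Task 2 = 5
ES_Task 3 = 5; EF_Task 3 = 5+3 = 8
ES_Task 4 = 3; EF_Task 4 = 3+2 = 5
ES_Task 5 = 5; EF_Task 5 = 5+9 = 14
ES_Task 6 = 5; EF_Task 6 = 5+5 = 10
ES_Task 7 = 3; EF_Task 7 = 3+4 = 7
ES_Task 8 = 8; EF_Task 8 = 8+11 = 19
ES_Task 9 = max(EF_Task 1=3, EF_Task 4=5, EF_Task 5=14, EF_Task 6=10, EF_Task 7=7, EF_Task 8=19) = 19; EF_Task 9 = 19+12 = 31
Expected project duration μ = 31 hours. Critical path: Task 2 → Task 3 → Task 8 → Task 9.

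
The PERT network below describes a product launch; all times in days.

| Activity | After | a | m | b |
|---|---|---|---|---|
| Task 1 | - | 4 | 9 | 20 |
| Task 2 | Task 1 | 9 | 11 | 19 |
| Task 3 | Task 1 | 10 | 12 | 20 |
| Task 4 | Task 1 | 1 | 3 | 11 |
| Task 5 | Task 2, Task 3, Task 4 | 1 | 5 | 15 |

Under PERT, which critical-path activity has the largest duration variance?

Task 1

te_Task 1 = (4 + 4·9 + 20)/6 = 60/6 = 10; σ²_Task 1 = ((20−4)/6)² = 7.111
te_Task 2 = (9 + 4·11 + 19)/6 = 72/6 = 12; σ²_Task 2 = ((19−9)/6)² = 2.778
te_Task 3 = (10 + 4·12 + 20)/6 = 78/6 = 13; σ²_Task 3 = ((20−10)/6)² = 2.778
te_Task 4 = (1 + 4·3 + 11)/6 = 24/6 = 4; σ²_Task 4 = ((11−1)/6)² = 2.778
te_Task 5 = (1 + 4·5 + 15)/6 = 36/6 = 6; σ²_Task 5 = ((15−1)/6)² = 5.444

Forward pass:
ES_Task 1 = 0; EF_Task 1 = 10
ES_Task 2 = 10; EF_Task 2 = 10+12 = 22
ES_Task 3 = 10; EF_Task 3 = 10+13 = 23
ES_Task 4 = 10; EF_Task 4 = 10+4 = 14
ES_Task 5 = max(EF_Task 2=22, EF_Task 3=23, EF_Task 4=14) = 23; EF_Task 5 = 23+6 = 29
Expected project duration μ = 29 days. Critical path: Task 1 → Task 3 → Task 5.

Variances on critical path: σ²_Task 1=7.111, σ²_Task 3=2.778, σ²_Task 5=5.444.
Largest is σ²_Task 1 = 7.111.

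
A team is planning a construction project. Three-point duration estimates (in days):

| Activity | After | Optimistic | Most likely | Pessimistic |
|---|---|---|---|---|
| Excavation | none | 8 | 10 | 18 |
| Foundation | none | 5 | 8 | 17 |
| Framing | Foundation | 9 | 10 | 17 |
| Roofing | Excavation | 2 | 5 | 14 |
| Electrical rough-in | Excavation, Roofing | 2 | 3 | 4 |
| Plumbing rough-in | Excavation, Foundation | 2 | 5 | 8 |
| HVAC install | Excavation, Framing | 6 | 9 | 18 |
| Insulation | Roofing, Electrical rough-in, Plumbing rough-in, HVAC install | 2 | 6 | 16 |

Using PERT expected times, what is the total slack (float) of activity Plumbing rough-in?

te_Excavation = (8 + 4·10 + 18)/6 = 66/6 = 11
te_Foundation = (5 + 4·8 + 17)/6 = 54/6 = 9
te_Framing = (9 + 4·10 + 17)/6 = 66/6 = 11
te_Roofing = (2 + 4·5 + 14)/6 = 36/6 = 6
te_Electrical rough-in = (2 + 4·3 + 4)/6 = 18/6 = 3
te_Plumbing rough-in = (2 + 4·5 + 8)/6 = 30/6 = 5
te_HVAC install = (6 + 4·9 + 18)/6 = 60/6 = 10
te_Insulation = (2 + 4·6 + 16)/6 = 42/6 = 7

Forward pass:
ES_Excavation = 0; EF_Excavation = 11
ES_Foundation = 0; EF_Foundation = 9
ES_Framing = 9; EF_Framing = 9+11 = 20
ES_Roofing = 11; EF_Roofing = 11+6 = 17
ES_Electrical rough-in = max(EF_Excavation=11, EF_Roofing=17) = 17; EF_Electrical rough-in = 17+3 = 20
ES_Plumbing rough-in = max(EF_Excavation=11, EF_Foundation=9) = 11; EF_Plumbing rough-in = 11+5 = 16
ES_HVAC install = max(EF_Excavation=11, EF_Framing=20) = 20; EF_HVAC install = 20+10 = 30
ES_Insulation = max(EF_Roofing=17, EF_Electrical rough-in=20, EF_Plumbing rough-in=16, EF_HVAC install=30) = 30; EF_Insulation = 30+7 = 37
Expected project duration μ = 37 days. Critical path: Foundation → Framing → HVAC install → Insulation.

Backward pass:
LF_Insulation = 37; LS_Insulation = 37−7 = 30
LF_HVAC install = LS_Insulation = 30; LS_HVAC install = 30−10 = 20
LF_Plumbing rough-in = LS_Insulation = 30; LS_Plumbing rough-in = 30−5 = 25
LF_Electrical rough-in = LS_Insulation = 30; LS_Electrical rough-in = 30−3 = 27
LF_Roofing = min(LS_Electrical rough-in=27, LS_Insulation=30) = 27; LS_Roofing = 27−6 = 21
LF_Framing = LS_HVAC install = 20; LS_Framing = 20−11 = 9
LF_Foundation = min(LS_Framing=9, LS_Plumbing rough-in=25) = 9; LS_Foundation = 9−9 = 0
LF_Excavation = min(LS_Roofing=21, LS_Electrical rough-in=27, LS_Plumbing rough-in=25, LS_HVAC install=20) = 20; LS_Excavation = 20−11 = 9
Slack_Plumbing rough-in = LS_Plumbing rough-in − ES_Plumbing rough-in = 25 − 11 = 14

14 days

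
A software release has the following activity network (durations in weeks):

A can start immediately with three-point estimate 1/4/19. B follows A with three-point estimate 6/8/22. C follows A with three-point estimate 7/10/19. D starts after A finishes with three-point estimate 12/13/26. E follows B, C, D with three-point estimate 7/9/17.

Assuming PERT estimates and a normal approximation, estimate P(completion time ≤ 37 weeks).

te_A = (1 + 4·4 + 19)/6 = 36/6 = 6; σ²_A = ((19−1)/6)² = 9.000
te_B = (6 + 4·8 + 22)/6 = 60/6 = 10; σ²_B = ((22−6)/6)² = 7.111
te_C = (7 + 4·10 + 19)/6 = 66/6 = 11; σ²_C = ((19−7)/6)² = 4.000
te_D = (12 + 4·13 + 26)/6 = 90/6 = 15; σ²_D = ((26−12)/6)² = 5.444
te_E = (7 + 4·9 + 17)/6 = 60/6 = 10; σ²_E = ((17−7)/6)² = 2.778

Forward pass:
ES_A = 0; EF_A = 6
ES_B = 6; EF_B = 6+10 = 16
ES_C = 6; EF_C = 6+11 = 17
ES_D = 6; EF_D = 6+15 = 21
ES_E = max(EF_B=16, EF_C=17, EF_D=21) = 21; EF_E = 21+10 = 31
Expected project duration μ = 31 weeks. Critical path: A → D → E.

Variance along critical path = 9.000 + 5.444 + 2.778 = 17.222; σ = √17.222 = 4.150 weeks.
Z = (37 − 31) / 4.150 = 1.446
P(T ≤ 37) = Φ(1.446) ≈ 0.926

0.926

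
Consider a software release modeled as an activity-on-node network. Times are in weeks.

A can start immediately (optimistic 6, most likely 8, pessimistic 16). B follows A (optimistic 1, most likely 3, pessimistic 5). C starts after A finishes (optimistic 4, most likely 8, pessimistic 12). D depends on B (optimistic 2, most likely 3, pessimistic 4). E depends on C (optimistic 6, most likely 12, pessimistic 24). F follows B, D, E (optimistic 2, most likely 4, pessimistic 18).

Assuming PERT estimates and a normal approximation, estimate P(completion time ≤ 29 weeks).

0.062

te_A = (6 + 4·8 + 16)/6 = 54/6 = 9; σ²_A = ((16−6)/6)² = 2.778
te_B = (1 + 4·3 + 5)/6 = 18/6 = 3; σ²_B = ((5−1)/6)² = 0.444
te_C = (4 + 4·8 + 12)/6 = 48/6 = 8; σ²_C = ((12−4)/6)² = 1.778
te_D = (2 + 4·3 + 4)/6 = 18/6 = 3; σ²_D = ((4−2)/6)² = 0.111
te_E = (6 + 4·12 + 24)/6 = 78/6 = 13; σ²_E = ((24−6)/6)² = 9.000
te_F = (2 + 4·4 + 18)/6 = 36/6 = 6; σ²_F = ((18−2)/6)² = 7.111

Forward pass:
ES_A = 0; EF_A = 9
ES_B = 9; EF_B = 9+3 = 12
ES_C = 9; EF_C = 9+8 = 17
ES_D = 12; EF_D = 12+3 = 15
ES_E = 17; EF_E = 17+13 = 30
ES_F = max(EF_B=12, EF_D=15, EF_E=30) = 30; EF_F = 30+6 = 36
Expected project duration μ = 36 weeks. Critical path: A → C → E → F.

Variance along critical path = 2.778 + 1.778 + 9.000 + 7.111 = 20.667; σ = √20.667 = 4.546 weeks.
Z = (29 − 36) / 4.546 = -1.540
P(T ≤ 29) = Φ(-1.540) ≈ 0.062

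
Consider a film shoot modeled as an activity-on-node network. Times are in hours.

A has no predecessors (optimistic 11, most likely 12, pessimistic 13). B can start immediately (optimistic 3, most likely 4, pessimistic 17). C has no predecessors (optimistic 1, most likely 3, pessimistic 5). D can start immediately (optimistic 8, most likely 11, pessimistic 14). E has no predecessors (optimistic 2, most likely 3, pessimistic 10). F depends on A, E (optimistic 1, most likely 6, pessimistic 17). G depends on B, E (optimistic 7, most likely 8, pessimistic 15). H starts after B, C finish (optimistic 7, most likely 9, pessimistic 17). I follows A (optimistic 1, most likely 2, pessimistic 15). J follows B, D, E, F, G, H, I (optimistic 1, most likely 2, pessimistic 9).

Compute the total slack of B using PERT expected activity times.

te_A = (11 + 4·12 + 13)/6 = 72/6 = 12
te_B = (3 + 4·4 + 17)/6 = 36/6 = 6
te_C = (1 + 4·3 + 5)/6 = 18/6 = 3
te_D = (8 + 4·11 + 14)/6 = 66/6 = 11
te_E = (2 + 4·3 + 10)/6 = 24/6 = 4
te_F = (1 + 4·6 + 17)/6 = 42/6 = 7
te_G = (7 + 4·8 + 15)/6 = 54/6 = 9
te_H = (7 + 4·9 + 17)/6 = 60/6 = 10
te_I = (1 + 4·2 + 15)/6 = 24/6 = 4
te_J = (1 + 4·2 + 9)/6 = 18/6 = 3

Forward pass:
ES_A = 0; EF_A = 12
ES_B = 0; EF_B = 6
ES_C = 0; EF_C = 3
ES_D = 0; EF_D = 11
ES_E = 0; EF_E = 4
ES_F = max(EF_A=12, EF_E=4) = 12; EF_F = 12+7 = 19
ES_G = max(EF_B=6, EF_E=4) = 6; EF_G = 6+9 = 15
ES_H = max(EF_B=6, EF_C=3) = 6; EF_H = 6+10 = 16
ES_I = 12; EF_I = 12+4 = 16
ES_J = max(EF_B=6, EF_D=11, EF_E=4, EF_F=19, EF_G=15, EF_H=16, EF_I=16) = 19; EF_J = 19+3 = 22
Expected project duration μ = 22 hours. Critical path: A → F → J.

Backward pass:
LF_J = 22; LS_J = 22−3 = 19
LF_I = LS_J = 19; LS_I = 19−4 = 15
LF_H = LS_J = 19; LS_H = 19−10 = 9
LF_G = LS_J = 19; LS_G = 19−9 = 10
LF_F = LS_J = 19; LS_F = 19−7 = 12
LF_E = min(LS_F=12, LS_G=10, LS_J=19) = 10; LS_E = 10−4 = 6
LF_D = LS_J = 19; LS_D = 19−11 = 8
LF_C = LS_H = 9; LS_C = 9−3 = 6
LF_B = min(LS_G=10, LS_H=9, LS_J=19) = 9; LS_B = 9−6 = 3
LF_A = min(LS_F=12, LS_I=15) = 12; LS_A = 12−12 = 0
Slack_B = LS_B − ES_B = 3 − 0 = 3

3 hours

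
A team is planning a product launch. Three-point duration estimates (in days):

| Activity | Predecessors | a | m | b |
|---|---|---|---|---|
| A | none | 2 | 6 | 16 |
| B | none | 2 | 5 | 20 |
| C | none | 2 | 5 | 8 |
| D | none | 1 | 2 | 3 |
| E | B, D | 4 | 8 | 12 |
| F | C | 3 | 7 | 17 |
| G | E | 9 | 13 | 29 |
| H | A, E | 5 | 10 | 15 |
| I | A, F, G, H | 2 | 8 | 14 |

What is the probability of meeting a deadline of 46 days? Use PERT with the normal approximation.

te_A = (2 + 4·6 + 16)/6 = 42/6 = 7; σ²_A = ((16−2)/6)² = 5.444
te_B = (2 + 4·5 + 20)/6 = 42/6 = 7; σ²_B = ((20−2)/6)² = 9.000
te_C = (2 + 4·5 + 8)/6 = 30/6 = 5; σ²_C = ((8−2)/6)² = 1.000
te_D = (1 + 4·2 + 3)/6 = 12/6 = 2; σ²_D = ((3−1)/6)² = 0.111
te_E = (4 + 4·8 + 12)/6 = 48/6 = 8; σ²_E = ((12−4)/6)² = 1.778
te_F = (3 + 4·7 + 17)/6 = 48/6 = 8; σ²_F = ((17−3)/6)² = 5.444
te_G = (9 + 4·13 + 29)/6 = 90/6 = 15; σ²_G = ((29−9)/6)² = 11.111
te_H = (5 + 4·10 + 15)/6 = 60/6 = 10; σ²_H = ((15−5)/6)² = 2.778
te_I = (2 + 4·8 + 14)/6 = 48/6 = 8; σ²_I = ((14−2)/6)² = 4.000

Forward pass:
ES_A = 0; EF_A = 7
ES_B = 0; EF_B = 7
ES_C = 0; EF_C = 5
ES_D = 0; EF_D = 2
ES_E = max(EF_B=7, EF_D=2) = 7; EF_E = 7+8 = 15
ES_F = 5; EF_F = 5+8 = 13
ES_G = 15; EF_G = 15+15 = 30
ES_H = max(EF_A=7, EF_E=15) = 15; EF_H = 15+10 = 25
ES_I = max(EF_A=7, EF_F=13, EF_G=30, EF_H=25) = 30; EF_I = 30+8 = 38
Expected project duration μ = 38 days. Critical path: B → E → G → I.

Variance along critical path = 9.000 + 1.778 + 11.111 + 4.000 = 25.889; σ = √25.889 = 5.088 days.
Z = (46 − 38) / 5.088 = 1.572
P(T ≤ 46) = Φ(1.572) ≈ 0.942

0.942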